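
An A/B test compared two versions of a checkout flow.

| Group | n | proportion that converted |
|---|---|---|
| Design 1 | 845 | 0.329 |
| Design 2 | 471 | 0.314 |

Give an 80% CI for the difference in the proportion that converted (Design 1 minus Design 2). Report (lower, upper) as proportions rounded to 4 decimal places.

(-0.0194, 0.0494)

Each SE is √(p̂(1−p̂)/n): √(0.3290·0.6710/845) = 0.01616 and √(0.3140·0.6860/471) = 0.02139.
SE(p̂₁ − p̂₂) = √(SE₁² + SE₂²) = √(0.0002611456 + 0.0004575321) = 0.02681, since the two samples are independent.
At 80% confidence z* = 1.282; margin = 1.282 × 0.02681 = 0.03437.
The difference is 0.3290 − 0.3140 = 0.0150, so the interval is 0.0150 ± 0.03437 = (-0.0194, 0.0494).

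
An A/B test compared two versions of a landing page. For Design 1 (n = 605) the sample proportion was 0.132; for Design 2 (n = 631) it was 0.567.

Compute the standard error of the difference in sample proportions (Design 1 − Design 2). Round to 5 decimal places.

Each SE is √(p̂(1−p̂)/n): √(0.1320·0.8680/605) = 0.01376 and √(0.5670·0.4330/631) = 0.01973.
SE(p̂₁ − p̂₂) = √(SE₁² + SE₂²) = √(0.0001893376 + 0.0003892729) = 0.02405, since the two samples are independent.

0.02405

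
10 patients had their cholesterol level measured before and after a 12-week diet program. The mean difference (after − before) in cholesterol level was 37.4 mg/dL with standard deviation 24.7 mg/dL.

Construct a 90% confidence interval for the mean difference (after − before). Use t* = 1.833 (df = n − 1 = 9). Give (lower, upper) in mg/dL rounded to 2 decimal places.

(23.08, 51.72)

Paired design: SE = s_d/√n = 24.7/√10 = 7.8108.
t* = 1.833; margin of error = 1.833 × 7.8108 = 14.3172.
37.4 ± 14.3172 → (23.08, 51.72).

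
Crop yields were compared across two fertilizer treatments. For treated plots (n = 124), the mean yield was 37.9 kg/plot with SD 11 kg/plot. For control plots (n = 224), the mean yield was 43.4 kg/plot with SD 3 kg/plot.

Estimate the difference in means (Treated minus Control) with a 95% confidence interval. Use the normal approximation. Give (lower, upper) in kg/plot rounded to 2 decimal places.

(-7.48, -3.52)

Per-group SEs: s₁/√n₁ = 11/√124 = 0.9878, s₂/√n₂ = 3/√224 = 0.2004.
Unpooled SE of the difference: √(0.97574884 + 0.04016016) = 1.0079.
Margin of error = z* · SE = 1.960 × 1.0079 = 1.9755.
x̄₁ − x̄₂ = 37.9 − 43.4 = -5.5000.
CI: -5.5000 ± 1.9755 = (-7.48, -3.52).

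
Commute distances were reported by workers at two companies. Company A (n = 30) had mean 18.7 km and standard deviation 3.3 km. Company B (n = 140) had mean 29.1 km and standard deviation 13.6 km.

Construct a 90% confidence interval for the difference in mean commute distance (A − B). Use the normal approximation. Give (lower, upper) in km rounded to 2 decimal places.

SE₁ = s₁/√n₁ = 3.3/√30 = 0.6025; SE₂ = 13.6/√140 = 1.1494.
Independent samples, unequal variances: SE_diff = √(SE₁² + SE₂²) = √(0.36300625 + 1.32112036) = 1.2977.
z* = 1.645, so margin of error = 1.645 × 1.2977 = 2.1347.
Difference in means = 18.7 − 29.1 = -10.4000.
-10.4000 ± 2.1347 → (-12.53, -8.27).

(-12.53, -8.27)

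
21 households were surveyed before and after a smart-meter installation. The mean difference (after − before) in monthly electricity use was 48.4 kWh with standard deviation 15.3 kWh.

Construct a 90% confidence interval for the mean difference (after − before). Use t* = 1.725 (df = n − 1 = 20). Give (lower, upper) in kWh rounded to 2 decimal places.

(42.64, 54.16)

This is a matched-pairs design, so SE = s_d/√n = 15.3/√21 = 3.3387.
Margin = 1.725 × 3.3387 = 5.7593; the interval is 48.4 ± 5.7593 = (42.64, 54.16).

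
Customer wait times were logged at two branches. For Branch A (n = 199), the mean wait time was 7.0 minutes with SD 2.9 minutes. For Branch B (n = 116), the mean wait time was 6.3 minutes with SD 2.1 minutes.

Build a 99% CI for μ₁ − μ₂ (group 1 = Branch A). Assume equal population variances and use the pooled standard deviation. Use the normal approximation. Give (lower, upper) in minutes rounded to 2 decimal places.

(-0.09, 1.49)

s_p = √[((n₁−1)s₁² + (n₂−1)s₂²)/(n₁+n₂−2)] = √[(198·2.9² + 115·2.1²)/313] = 2.6345.
SE = 2.6345·√(1/199 + 1/116) = 0.3077.
With z* = 2.576, margin = 2.576 × 0.3077 = 0.7926.
x̄₁ − x̄₂ = 7.0 − 6.3 = 0.7000; interval 0.7000 ± 0.7926 = (-0.09, 1.49).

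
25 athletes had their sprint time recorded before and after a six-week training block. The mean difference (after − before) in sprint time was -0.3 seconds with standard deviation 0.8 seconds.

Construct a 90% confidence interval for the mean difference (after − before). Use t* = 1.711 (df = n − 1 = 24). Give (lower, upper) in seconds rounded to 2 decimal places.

Paired design: SE = s_d/√n = 0.8/√25 = 0.1600.
t* = 1.711; margin of error = 1.711 × 0.1600 = 0.2738.
-0.3 ± 0.2738 → (-0.57, -0.03).

(-0.57, -0.03)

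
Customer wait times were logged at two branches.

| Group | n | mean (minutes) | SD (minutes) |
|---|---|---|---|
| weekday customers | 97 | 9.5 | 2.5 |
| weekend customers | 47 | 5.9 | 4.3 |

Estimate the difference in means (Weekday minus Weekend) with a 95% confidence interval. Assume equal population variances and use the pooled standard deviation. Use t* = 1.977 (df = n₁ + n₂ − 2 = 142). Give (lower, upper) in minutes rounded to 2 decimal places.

(2.48, 4.72)

Pooled variance s_p² = [96·2.5² + 46·4.3²] / (97+47−2) = 10.2151, so s_p = 3.1961.
SE_diff = s_p·√(1/n₁ + 1/n₂) = 3.1961·√(1/97 + 1/47) = 0.5680.
t* = 1.977; margin = 1.977 × 0.5680 = 1.1229.
Difference = 9.5 − 5.9 = 3.6000.
3.6000 ± 1.1229 → (2.48, 4.72).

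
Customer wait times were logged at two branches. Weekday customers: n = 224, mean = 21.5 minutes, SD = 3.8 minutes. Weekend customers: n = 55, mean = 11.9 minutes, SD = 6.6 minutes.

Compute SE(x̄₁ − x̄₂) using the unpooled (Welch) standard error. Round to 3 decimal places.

0.925

Per-group SEs: s₁/√n₁ = 3.8/√224 = 0.2539, s₂/√n₂ = 6.6/√55 = 0.8899.
Unpooled SE of the difference: √(0.06446521 + 0.79192201) = 0.9254.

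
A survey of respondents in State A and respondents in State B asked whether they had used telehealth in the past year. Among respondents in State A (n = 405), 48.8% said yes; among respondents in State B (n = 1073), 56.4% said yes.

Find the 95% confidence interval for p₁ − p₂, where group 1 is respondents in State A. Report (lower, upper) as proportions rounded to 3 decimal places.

(-0.133, -0.019)

Each SE is √(p̂(1−p̂)/n): √(0.4880·0.5120/405) = 0.02484 and √(0.5640·0.4360/1073) = 0.01514.
SE(p̂₁ − p̂₂) = √(SE₁² + SE₂²) = √(0.0006170256 + 0.0002292196) = 0.02909, since the two samples are independent.
At 95% confidence z* = 1.960; margin = 1.960 × 0.02909 = 0.05702.
The difference is 0.4880 − 0.5640 = -0.0760, so the interval is -0.0760 ± 0.05702 = (-0.133, -0.019).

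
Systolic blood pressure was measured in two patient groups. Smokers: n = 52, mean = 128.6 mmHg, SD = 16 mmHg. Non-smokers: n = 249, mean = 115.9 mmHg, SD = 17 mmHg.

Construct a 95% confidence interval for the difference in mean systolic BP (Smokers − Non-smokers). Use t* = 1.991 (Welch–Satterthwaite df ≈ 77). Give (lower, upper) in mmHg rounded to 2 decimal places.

(7.79, 17.61)

SE₁ = s₁/√n₁ = 16/√52 = 2.2188; SE₂ = 17/√249 = 1.0773.
Independent samples, unequal variances: SE_diff = √(SE₁² + SE₂²) = √(4.92307344 + 1.16057529) = 2.4665.
t* = 1.991, so margin of error = 1.991 × 2.4665 = 4.9108.
Difference in means = 128.6 − 115.9 = 12.7000.
12.7000 ± 4.9108 → (7.79, 17.61).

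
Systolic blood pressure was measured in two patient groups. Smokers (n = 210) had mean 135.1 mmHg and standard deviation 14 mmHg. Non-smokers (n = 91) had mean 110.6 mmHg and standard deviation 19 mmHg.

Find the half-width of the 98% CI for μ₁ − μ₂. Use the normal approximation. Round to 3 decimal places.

Standard errors of each mean: 14/√210 = 0.9661 and 19/√91 = 1.9917.
SE(x̄₁ − x̄₂) = √(0.9661² + 1.9917²) = 2.2136 for independent samples with unequal variances.
With z* = 2.326, the margin is 2.326 × 2.2136 = 5.1488.

5.149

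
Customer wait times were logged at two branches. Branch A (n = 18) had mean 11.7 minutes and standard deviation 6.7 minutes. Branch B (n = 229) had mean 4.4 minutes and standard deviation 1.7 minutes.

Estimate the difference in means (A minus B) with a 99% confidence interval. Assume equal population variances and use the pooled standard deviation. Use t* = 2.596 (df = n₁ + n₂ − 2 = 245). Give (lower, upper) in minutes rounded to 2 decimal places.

s_p = √[((n₁−1)s₁² + (n₂−1)s₂²)/(n₁+n₂−2)] = √[(17·6.7² + 228·1.7²)/245] = 2.4092.
SE = 2.4092·√(1/18 + 1/229) = 0.5897.
With t* = 2.596, margin = 2.596 × 0.5897 = 1.5309.
x̄₁ − x̄₂ = 11.7 − 4.4 = 7.3000; interval 7.3000 ± 1.5309 = (5.77, 8.83).

(5.77, 8.83)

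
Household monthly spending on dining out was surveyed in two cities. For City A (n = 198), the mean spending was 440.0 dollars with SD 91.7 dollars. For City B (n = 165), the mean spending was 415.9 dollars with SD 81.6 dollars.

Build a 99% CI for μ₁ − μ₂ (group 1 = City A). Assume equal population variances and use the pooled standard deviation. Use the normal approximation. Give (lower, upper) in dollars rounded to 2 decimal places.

s_p = √[((n₁−1)s₁² + (n₂−1)s₂²)/(n₁+n₂−2)] = √[(197·91.7² + 164·81.6²)/361] = 87.2567.
SE = 87.2567·√(1/198 + 1/165) = 9.1977.
With z* = 2.576, margin = 2.576 × 9.1977 = 23.6933.
x̄₁ − x̄₂ = 440.0 − 415.9 = 24.1000; interval 24.1000 ± 23.6933 = (0.41, 47.79).

(0.41, 47.79)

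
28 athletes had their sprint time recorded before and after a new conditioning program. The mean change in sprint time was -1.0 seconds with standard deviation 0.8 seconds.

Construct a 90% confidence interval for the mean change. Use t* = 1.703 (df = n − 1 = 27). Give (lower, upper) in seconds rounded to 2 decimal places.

This is a matched-pairs design, so SE = s_d/√n = 0.8/√28 = 0.1512.
Margin = 1.703 × 0.1512 = 0.2575; the interval is -1.0 ± 0.2575 = (-1.26, -0.74).

(-1.26, -0.74)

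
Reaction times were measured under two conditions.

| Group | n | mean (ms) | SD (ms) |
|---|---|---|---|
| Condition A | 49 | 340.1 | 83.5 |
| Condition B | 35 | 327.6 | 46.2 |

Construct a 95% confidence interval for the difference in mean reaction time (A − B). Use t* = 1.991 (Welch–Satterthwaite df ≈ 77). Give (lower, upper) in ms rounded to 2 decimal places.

(-15.89, 40.89)

Per-group SEs: s₁/√n₁ = 83.5/√49 = 11.9286, s₂/√n₂ = 46.2/√35 = 7.8092.
Unpooled SE of the difference: √(142.29149796 + 60.98360464) = 14.2575.
Margin of error = t* · SE = 1.991 × 14.2575 = 28.3867.
x̄₁ − x̄₂ = 340.1 − 327.6 = 12.5000.
CI: 12.5000 ± 28.3867 = (-15.89, 40.89).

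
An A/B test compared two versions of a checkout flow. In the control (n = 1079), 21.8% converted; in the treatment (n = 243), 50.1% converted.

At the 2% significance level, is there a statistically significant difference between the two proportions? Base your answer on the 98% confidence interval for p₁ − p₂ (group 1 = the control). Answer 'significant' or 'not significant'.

significant

SE₁ = √(p̂₁(1−p̂₁)/n₁) = √(0.2180·0.7820/1079) = 0.01257; SE₂ = √(0.5010·0.4990/243) = 0.03207.
Independent samples: SE of the difference = √(SE₁² + SE₂²) = √(0.0001580049 + 0.0010284849) = 0.03445.
z* for 98% confidence is 2.326, so the margin of error is 2.326 × 0.03445 = 0.08013.
Point estimate p̂₁ − p̂₂ = 0.2180 − 0.5010 = -0.2830.
-0.2830 ± 0.08013 → (-0.36313, -0.20287).
The interval (-0.36313, -0.20287) does not contain 0, so the difference is significant.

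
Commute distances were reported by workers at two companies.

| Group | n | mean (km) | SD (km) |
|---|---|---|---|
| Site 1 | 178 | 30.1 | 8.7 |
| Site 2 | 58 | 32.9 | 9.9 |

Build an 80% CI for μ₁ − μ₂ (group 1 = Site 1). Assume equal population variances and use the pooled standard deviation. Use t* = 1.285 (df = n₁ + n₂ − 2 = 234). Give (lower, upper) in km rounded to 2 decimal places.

(-4.55, -1.05)

Pooled variance s_p² = [177·8.7² + 57·9.9²] / (178+58−2) = 81.1269, so s_p = 9.0070.
SE_diff = s_p·√(1/n₁ + 1/n₂) = 9.0070·√(1/178 + 1/58) = 1.3618.
t* = 1.285; margin = 1.285 × 1.3618 = 1.7499.
Difference = 30.1 − 32.9 = -2.8000.
-2.8000 ± 1.7499 → (-4.55, -1.05).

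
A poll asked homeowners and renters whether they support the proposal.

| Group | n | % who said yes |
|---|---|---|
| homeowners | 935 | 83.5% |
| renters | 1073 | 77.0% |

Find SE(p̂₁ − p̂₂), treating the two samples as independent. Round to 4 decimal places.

0.0177

Each SE is √(p̂(1−p̂)/n): √(0.8350·0.1650/935) = 0.01214 and √(0.7700·0.2300/1073) = 0.01285.
SE(p̂₁ − p̂₂) = √(SE₁² + SE₂²) = √(0.0001473796 + 0.0001651225) = 0.01768, since the two samples are independent.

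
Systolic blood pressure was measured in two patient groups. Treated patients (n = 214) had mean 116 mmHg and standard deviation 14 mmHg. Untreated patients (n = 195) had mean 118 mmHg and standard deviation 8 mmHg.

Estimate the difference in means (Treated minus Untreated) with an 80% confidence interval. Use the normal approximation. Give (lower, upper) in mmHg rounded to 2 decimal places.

Standard errors of each mean: 14/√214 = 0.9570 and 8/√195 = 0.5729.
SE(x̄₁ − x̄₂) = √(0.9570² + 0.5729²) = 1.1154 for independent samples with unequal variances.
With z* = 1.282, the margin is 1.282 × 1.1154 = 1.4299.
x̄₁ − x̄₂ = 116 − 118 = -2.0000; the interval is -2.0000 ± 1.4299 = (-3.43, -0.57).

(-3.43, -0.57)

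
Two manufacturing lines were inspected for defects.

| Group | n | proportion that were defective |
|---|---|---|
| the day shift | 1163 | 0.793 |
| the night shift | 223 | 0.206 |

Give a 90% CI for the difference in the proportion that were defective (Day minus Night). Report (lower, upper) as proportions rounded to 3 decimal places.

(0.538, 0.636)

SE₁ = √(p̂₁(1−p̂₁)/n₁) = √(0.7930·0.2070/1163) = 0.01188; SE₂ = √(0.2060·0.7940/223) = 0.02708.
Independent samples: SE of the difference = √(SE₁² + SE₂²) = √(0.0001411344 + 0.0007333264) = 0.02957.
z* for 90% confidence is 1.645, so the margin of error is 1.645 × 0.02957 = 0.04864.
Point estimate p̂₁ − p̂₂ = 0.7930 − 0.2060 = 0.5870.
0.5870 ± 0.04864 → (0.538, 0.636).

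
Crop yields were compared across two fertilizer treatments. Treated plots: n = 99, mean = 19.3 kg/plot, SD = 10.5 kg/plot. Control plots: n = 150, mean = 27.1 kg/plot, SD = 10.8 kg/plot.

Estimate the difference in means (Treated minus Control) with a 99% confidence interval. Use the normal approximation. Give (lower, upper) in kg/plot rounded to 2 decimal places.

(-11.34, -4.26)

Standard errors of each mean: 10.5/√99 = 1.0553 and 10.8/√150 = 0.8818.
SE(x̄₁ − x̄₂) = √(1.0553² + 0.8818²) = 1.3752 for independent samples with unequal variances.
With z* = 2.576, the margin is 2.576 × 1.3752 = 3.5425.
x̄₁ − x̄₂ = 19.3 − 27.1 = -7.8000; the interval is -7.8000 ± 3.5425 = (-11.34, -4.26).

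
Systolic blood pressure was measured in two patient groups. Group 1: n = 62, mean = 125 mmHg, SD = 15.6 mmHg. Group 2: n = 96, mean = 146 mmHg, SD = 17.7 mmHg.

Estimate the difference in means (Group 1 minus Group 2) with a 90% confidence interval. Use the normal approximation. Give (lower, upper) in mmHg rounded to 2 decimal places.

Standard errors of each mean: 15.6/√62 = 1.9812 and 17.7/√96 = 1.8065.
SE(x̄₁ − x̄₂) = √(1.9812² + 1.8065²) = 2.6812 for independent samples with unequal variances.
With z* = 1.645, the margin is 1.645 × 2.6812 = 4.4106.
x̄₁ − x̄₂ = 125 − 146 = -21.0000; the interval is -21.0000 ± 4.4106 = (-25.41, -16.59).

(-25.41, -16.59)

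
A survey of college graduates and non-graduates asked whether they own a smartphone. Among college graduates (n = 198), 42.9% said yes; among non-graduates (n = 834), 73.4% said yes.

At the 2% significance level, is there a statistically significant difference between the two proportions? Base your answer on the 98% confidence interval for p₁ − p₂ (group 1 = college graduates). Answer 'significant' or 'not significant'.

SE₁ = √(p̂₁(1−p̂₁)/n₁) = √(0.4290·0.5710/198) = 0.03517; SE₂ = √(0.7340·0.2660/834) = 0.01530.
Independent samples: SE of the difference = √(SE₁² + SE₂²) = √(0.0012369289 + 0.00023409) = 0.03835.
z* for 98% confidence is 2.326, so the margin of error is 2.326 × 0.03835 = 0.08920.
Point estimate p̂₁ − p̂₂ = 0.4290 − 0.7340 = -0.3050.
-0.3050 ± 0.08920 → (-0.39420, -0.21580).
The interval (-0.39420, -0.21580) does not contain 0, so the difference is significant.

significant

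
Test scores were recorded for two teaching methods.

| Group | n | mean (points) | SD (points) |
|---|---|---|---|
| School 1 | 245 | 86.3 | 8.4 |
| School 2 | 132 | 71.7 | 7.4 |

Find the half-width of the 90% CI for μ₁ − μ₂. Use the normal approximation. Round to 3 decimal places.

SE₁ = s₁/√n₁ = 8.4/√245 = 0.5367; SE₂ = 7.4/√132 = 0.6441.
Independent samples, unequal variances: SE_diff = √(SE₁² + SE₂²) = √(0.28804689 + 0.41486481) = 0.8384.
z* = 1.645, so margin of error = 1.645 × 0.8384 = 1.3792.

1.379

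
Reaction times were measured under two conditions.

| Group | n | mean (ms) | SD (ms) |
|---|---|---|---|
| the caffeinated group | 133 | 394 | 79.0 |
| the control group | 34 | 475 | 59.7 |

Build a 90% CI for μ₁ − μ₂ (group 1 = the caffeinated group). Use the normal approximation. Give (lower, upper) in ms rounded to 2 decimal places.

(-101.26, -60.74)

SE₁ = s₁/√n₁ = 79.0/√133 = 6.8502; SE₂ = 59.7/√34 = 10.2385.
Independent samples, unequal variances: SE_diff = √(SE₁² + SE₂²) = √(46.92524004 + 104.82688225) = 12.3188.
z* = 1.645, so margin of error = 1.645 × 12.3188 = 20.2644.
Difference in means = 394 − 475 = -81.0000.
-81.0000 ± 20.2644 → (-101.26, -60.74).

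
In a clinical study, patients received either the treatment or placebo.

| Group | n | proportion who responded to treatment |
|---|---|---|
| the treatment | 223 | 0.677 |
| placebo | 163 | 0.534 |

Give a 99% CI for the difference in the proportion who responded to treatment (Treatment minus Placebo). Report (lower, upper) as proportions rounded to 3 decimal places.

(0.014, 0.272)

Each SE is √(p̂(1−p̂)/n): √(0.6770·0.3230/223) = 0.03131 and √(0.5340·0.4660/163) = 0.03907.
SE(p̂₁ − p̂₂) = √(SE₁² + SE₂²) = √(0.0009803161 + 0.0015264649) = 0.05007, since the two samples are independent.
At 99% confidence z* = 2.576; margin = 2.576 × 0.05007 = 0.12898.
The difference is 0.6770 − 0.5340 = 0.1430, so the interval is 0.1430 ± 0.12898 = (0.014, 0.272).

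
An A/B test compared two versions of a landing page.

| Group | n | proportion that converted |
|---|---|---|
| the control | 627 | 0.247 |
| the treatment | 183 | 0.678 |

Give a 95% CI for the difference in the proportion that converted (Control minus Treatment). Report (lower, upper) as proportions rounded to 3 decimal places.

(-0.507, -0.355)

The two standard errors are √(0.2470×0.7530/627) = 0.01722 and √(0.6780×0.3220/183) = 0.03454.
Because the samples are independent, SE_diff = √(0.01722² + 0.03454²) = 0.03859.
Using z* = 1.960 for 95%, ME = 1.960 × 0.03859 = 0.07564.
p̂₁ − p̂₂ = -0.4310; interval -0.4310 ± 0.07564 gives (-0.507, -0.355).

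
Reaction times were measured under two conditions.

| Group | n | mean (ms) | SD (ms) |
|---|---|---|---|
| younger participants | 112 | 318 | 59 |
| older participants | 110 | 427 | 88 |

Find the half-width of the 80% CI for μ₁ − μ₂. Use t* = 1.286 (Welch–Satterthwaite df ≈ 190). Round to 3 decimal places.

12.955

Standard errors of each mean: 59/√112 = 5.5750 and 88/√110 = 8.3905.
SE(x̄₁ − x̄₂) = √(5.5750² + 8.3905²) = 10.0738 for independent samples with unequal variances.
With t* = 1.286, the margin is 1.286 × 10.0738 = 12.9549.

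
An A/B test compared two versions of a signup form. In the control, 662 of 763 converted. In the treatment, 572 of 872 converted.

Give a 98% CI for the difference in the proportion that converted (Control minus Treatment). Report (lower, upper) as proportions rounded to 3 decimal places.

(0.165, 0.259)

p̂₁ = 662/763 = 0.8676 and p̂₂ = 572/872 = 0.6560.
SE₁ = √(p̂₁(1−p̂₁)/n₁) = √(0.8676·0.1324/763) = 0.01227; SE₂ = √(0.6560·0.3440/872) = 0.01609.
Independent samples: SE of the difference = √(SE₁² + SE₂²) = √(0.0001505529 + 0.0002588881) = 0.02023.
z* for 98% confidence is 2.326, so the margin of error is 2.326 × 0.02023 = 0.04705.
Point estimate p̂₁ − p̂₂ = 0.8676 − 0.6560 = 0.2116.
0.2116 ± 0.04705 → (0.165, 0.259).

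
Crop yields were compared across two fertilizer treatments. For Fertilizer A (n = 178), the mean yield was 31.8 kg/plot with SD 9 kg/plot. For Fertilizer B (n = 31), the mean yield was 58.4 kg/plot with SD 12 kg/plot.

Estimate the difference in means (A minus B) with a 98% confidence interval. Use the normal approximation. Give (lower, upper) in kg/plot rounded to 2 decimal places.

SE₁ = s₁/√n₁ = 9/√178 = 0.6746; SE₂ = 12/√31 = 2.1553.
Independent samples, unequal variances: SE_diff = √(SE₁² + SE₂²) = √(0.45508516 + 4.64531809) = 2.2584.
z* = 2.326, so margin of error = 2.326 × 2.2584 = 5.2530.
Difference in means = 31.8 − 58.4 = -26.6000.
-26.6000 ± 5.2530 → (-31.85, -21.35).

(-31.85, -21.35)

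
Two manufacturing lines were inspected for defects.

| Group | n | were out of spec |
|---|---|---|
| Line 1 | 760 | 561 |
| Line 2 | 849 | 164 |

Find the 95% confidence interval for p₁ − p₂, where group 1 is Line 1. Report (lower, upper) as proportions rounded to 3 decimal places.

(0.504, 0.586)

Sample proportions: 561/760 = 0.7382, 164/849 = 0.1932.
Each SE is √(p̂(1−p̂)/n): √(0.7382·0.2618/760) = 0.01595 and √(0.1932·0.8068/849) = 0.01355.
SE(p̂₁ − p̂₂) = √(SE₁² + SE₂²) = √(0.0002544025 + 0.0001836025) = 0.02093, since the two samples are independent.
At 95% confidence z* = 1.960; margin = 1.960 × 0.02093 = 0.04102.
The difference is 0.7382 − 0.1932 = 0.5450, so the interval is 0.5450 ± 0.04102 = (0.504, 0.586).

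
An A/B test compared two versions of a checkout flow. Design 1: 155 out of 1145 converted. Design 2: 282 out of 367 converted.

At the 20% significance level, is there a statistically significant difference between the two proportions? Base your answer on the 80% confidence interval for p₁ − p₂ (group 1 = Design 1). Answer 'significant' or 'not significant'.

Sample proportions: 155/1145 = 0.1354, 282/367 = 0.7684.
Each SE is √(p̂(1−p̂)/n): √(0.1354·0.8646/1145) = 0.01011 and √(0.7684·0.2316/367) = 0.02202.
SE(p̂₁ − p̂₂) = √(SE₁² + SE₂²) = √(0.0001022121 + 0.0004848804) = 0.02423, since the two samples are independent.
At 80% confidence z* = 1.282; margin = 1.282 × 0.02423 = 0.03106.
The difference is 0.1354 − 0.7684 = -0.6330, so the interval is -0.6330 ± 0.03106 = (-0.66406, -0.60194).
The interval (-0.66406, -0.60194) does not contain 0, so the difference is significant.

significant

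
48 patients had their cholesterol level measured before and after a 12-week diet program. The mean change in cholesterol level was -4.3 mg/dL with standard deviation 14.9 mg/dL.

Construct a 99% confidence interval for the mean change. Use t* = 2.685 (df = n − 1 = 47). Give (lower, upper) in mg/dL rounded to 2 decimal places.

Paired design: SE = s_d/√n = 14.9/√48 = 2.1506.
t* = 2.685; margin of error = 2.685 × 2.1506 = 5.7744.
-4.3 ± 5.7744 → (-10.07, 1.47).

(-10.07, 1.47)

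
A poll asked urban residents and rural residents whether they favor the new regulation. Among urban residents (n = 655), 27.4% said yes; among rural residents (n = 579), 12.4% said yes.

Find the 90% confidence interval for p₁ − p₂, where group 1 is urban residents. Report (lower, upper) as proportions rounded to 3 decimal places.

(0.114, 0.186)

SE₁ = √(p̂₁(1−p̂₁)/n₁) = √(0.2740·0.7260/655) = 0.01743; SE₂ = √(0.1240·0.8760/579) = 0.01370.
Independent samples: SE of the difference = √(SE₁² + SE₂²) = √(0.0003038049 + 0.00018769) = 0.02217.
z* for 90% confidence is 1.645, so the margin of error is 1.645 × 0.02217 = 0.03647.
Point estimate p̂₁ − p̂₂ = 0.2740 − 0.1240 = 0.1500.
0.1500 ± 0.03647 → (0.114, 0.186).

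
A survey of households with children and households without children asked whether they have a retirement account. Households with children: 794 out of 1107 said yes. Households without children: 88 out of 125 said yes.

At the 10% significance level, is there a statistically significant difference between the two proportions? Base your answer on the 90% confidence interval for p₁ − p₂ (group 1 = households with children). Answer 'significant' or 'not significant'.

p̂₁ = 794/1107 = 0.7173 and p̂₂ = 88/125 = 0.7040.
SE₁ = √(p̂₁(1−p̂₁)/n₁) = √(0.7173·0.2827/1107) = 0.01353; SE₂ = √(0.7040·0.2960/125) = 0.04083.
Independent samples: SE of the difference = √(SE₁² + SE₂²) = √(0.0001830609 + 0.0016670889) = 0.04301.
z* for 90% confidence is 1.645, so the margin of error is 1.645 × 0.04301 = 0.07075.
Point estimate p̂₁ − p̂₂ = 0.7173 − 0.7040 = 0.0133.
0.0133 ± 0.07075 → (-0.05745, 0.08405).
The interval (-0.05745, 0.08405) contains 0, so the difference is not significant.

not significant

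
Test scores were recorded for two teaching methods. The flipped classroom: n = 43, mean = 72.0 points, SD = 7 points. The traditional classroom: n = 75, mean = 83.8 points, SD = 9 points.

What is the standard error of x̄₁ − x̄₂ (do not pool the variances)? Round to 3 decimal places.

1.490

SE₁ = s₁/√n₁ = 7/√43 = 1.0675; SE₂ = 9/√75 = 1.0392.
Independent samples, unequal variances: SE_diff = √(SE₁² + SE₂²) = √(1.13955625 + 1.07993664) = 1.4898.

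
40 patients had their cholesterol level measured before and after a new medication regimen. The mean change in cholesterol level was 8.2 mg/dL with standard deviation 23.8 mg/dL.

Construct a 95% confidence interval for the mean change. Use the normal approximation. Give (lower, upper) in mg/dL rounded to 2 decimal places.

(0.82, 15.58)

Paired design: SE = s_d/√n = 23.8/√40 = 3.7631.
z* = 1.960; margin of error = 1.960 × 3.7631 = 7.3757.
8.2 ± 7.3757 → (0.82, 15.58).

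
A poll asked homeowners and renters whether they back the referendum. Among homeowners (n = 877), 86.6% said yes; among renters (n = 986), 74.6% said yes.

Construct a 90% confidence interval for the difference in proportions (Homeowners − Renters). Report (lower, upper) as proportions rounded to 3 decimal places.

(0.090, 0.150)

Each SE is √(p̂(1−p̂)/n): √(0.8660·0.1340/877) = 0.01150 and √(0.7460·0.2540/986) = 0.01386.
SE(p̂₁ − p̂₂) = √(SE₁² + SE₂²) = √(0.00013225 + 0.0001920996) = 0.01801, since the two samples are independent.
At 90% confidence z* = 1.645; margin = 1.645 × 0.01801 = 0.02963.
The difference is 0.8660 − 0.7460 = 0.1200, so the interval is 0.1200 ± 0.02963 = (0.090, 0.150).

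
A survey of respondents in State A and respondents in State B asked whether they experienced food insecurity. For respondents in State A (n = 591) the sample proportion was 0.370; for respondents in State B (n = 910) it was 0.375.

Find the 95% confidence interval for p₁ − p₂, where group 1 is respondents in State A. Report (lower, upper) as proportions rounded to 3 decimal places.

(-0.055, 0.045)

The two standard errors are √(0.3700×0.6300/591) = 0.01986 and √(0.3750×0.6250/910) = 0.01605.
Because the samples are independent, SE_diff = √(0.01986² + 0.01605²) = 0.02553.
Using z* = 1.960 for 95%, ME = 1.960 × 0.02553 = 0.05004.
p̂₁ − p̂₂ = -0.0050; interval -0.0050 ± 0.05004 gives (-0.055, 0.045).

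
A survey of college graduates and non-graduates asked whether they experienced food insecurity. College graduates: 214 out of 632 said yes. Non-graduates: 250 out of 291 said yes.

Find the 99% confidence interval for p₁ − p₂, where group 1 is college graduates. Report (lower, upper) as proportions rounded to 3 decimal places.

(-0.592, -0.449)

p̂₁ = 214/632 = 0.3386 and p̂₂ = 250/291 = 0.8591.
SE₁ = √(p̂₁(1−p̂₁)/n₁) = √(0.3386·0.6614/632) = 0.01882; SE₂ = √(0.8591·0.1409/291) = 0.02040.
Independent samples: SE of the difference = √(SE₁² + SE₂²) = √(0.0003541924 + 0.00041616) = 0.02776.
z* for 99% confidence is 2.576, so the margin of error is 2.576 × 0.02776 = 0.07151.
Point estimate p̂₁ − p̂₂ = 0.3386 − 0.8591 = -0.5205.
-0.5205 ± 0.07151 → (-0.592, -0.449).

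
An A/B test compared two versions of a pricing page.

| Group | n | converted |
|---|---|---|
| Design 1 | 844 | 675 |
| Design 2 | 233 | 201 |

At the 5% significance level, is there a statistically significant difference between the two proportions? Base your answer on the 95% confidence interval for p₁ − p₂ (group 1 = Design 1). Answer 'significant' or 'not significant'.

p̂₁ = 675/844 = 0.7998 and p̂₂ = 201/233 = 0.8627.
SE₁ = √(p̂₁(1−p̂₁)/n₁) = √(0.7998·0.2002/844) = 0.01377; SE₂ = √(0.8627·0.1373/233) = 0.02255.
Independent samples: SE of the difference = √(SE₁² + SE₂²) = √(0.0001896129 + 0.0005085025) = 0.02642.
z* for 95% confidence is 1.960, so the margin of error is 1.960 × 0.02642 = 0.05178.
Point estimate p̂₁ − p̂₂ = 0.7998 − 0.8627 = -0.0629.
-0.0629 ± 0.05178 → (-0.11468, -0.01112).
The interval (-0.11468, -0.01112) does not contain 0, so the difference is significant.

significant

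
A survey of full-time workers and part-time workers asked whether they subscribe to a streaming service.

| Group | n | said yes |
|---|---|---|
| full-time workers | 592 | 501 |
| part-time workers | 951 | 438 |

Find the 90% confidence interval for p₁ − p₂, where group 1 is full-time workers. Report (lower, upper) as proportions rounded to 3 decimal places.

(0.350, 0.422)

First, p̂₁ = 501/592 = 0.8463; p̂₂ = 438/951 = 0.4606.
The two standard errors are √(0.8463×0.1537/592) = 0.01482 and √(0.4606×0.5394/951) = 0.01616.
Because the samples are independent, SE_diff = √(0.01482² + 0.01616²) = 0.02193.
Using z* = 1.645 for 90%, ME = 1.645 × 0.02193 = 0.03607.
p̂₁ − p̂₂ = 0.3857; interval 0.3857 ± 0.03607 gives (0.350, 0.422).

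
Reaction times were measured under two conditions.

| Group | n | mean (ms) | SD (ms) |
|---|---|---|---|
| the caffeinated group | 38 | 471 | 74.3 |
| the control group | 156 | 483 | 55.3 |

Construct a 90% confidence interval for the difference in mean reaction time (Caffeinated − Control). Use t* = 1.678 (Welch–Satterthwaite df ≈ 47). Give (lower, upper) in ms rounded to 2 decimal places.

Standard errors of each mean: 74.3/√38 = 12.0531 and 55.3/√156 = 4.4275.
SE(x̄₁ − x̄₂) = √(12.0531² + 4.4275²) = 12.8406 for independent samples with unequal variances.
With t* = 1.678, the margin is 1.678 × 12.8406 = 21.5465.
x̄₁ − x̄₂ = 471 − 483 = -12.0000; the interval is -12.0000 ± 21.5465 = (-33.55, 9.55).

(-33.55, 9.55)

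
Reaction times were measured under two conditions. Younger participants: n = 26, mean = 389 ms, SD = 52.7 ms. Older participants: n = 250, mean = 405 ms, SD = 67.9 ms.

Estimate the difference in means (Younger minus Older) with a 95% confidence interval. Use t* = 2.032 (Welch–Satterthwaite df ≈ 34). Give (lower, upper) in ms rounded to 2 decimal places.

(-38.74, 6.74)

Per-group SEs: s₁/√n₁ = 52.7/√26 = 10.3353, s₂/√n₂ = 67.9/√250 = 4.2944.
Unpooled SE of the difference: √(106.81842609 + 18.44187136) = 11.1920.
Margin of error = t* · SE = 2.032 × 11.1920 = 22.7421.
x̄₁ − x̄₂ = 389 − 405 = -16.0000.
CI: -16.0000 ± 22.7421 = (-38.74, 6.74).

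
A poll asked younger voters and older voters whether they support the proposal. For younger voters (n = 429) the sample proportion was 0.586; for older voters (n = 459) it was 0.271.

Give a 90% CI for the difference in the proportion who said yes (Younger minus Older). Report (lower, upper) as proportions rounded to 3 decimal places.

(0.263, 0.367)

The two standard errors are √(0.5860×0.4140/429) = 0.02378 and √(0.2710×0.7290/459) = 0.02075.
Because the samples are independent, SE_diff = √(0.02378² + 0.02075²) = 0.03156.
Using z* = 1.645 for 90%, ME = 1.645 × 0.03156 = 0.05192.
p̂₁ − p̂₂ = 0.3150; interval 0.3150 ± 0.05192 gives (0.263, 0.367).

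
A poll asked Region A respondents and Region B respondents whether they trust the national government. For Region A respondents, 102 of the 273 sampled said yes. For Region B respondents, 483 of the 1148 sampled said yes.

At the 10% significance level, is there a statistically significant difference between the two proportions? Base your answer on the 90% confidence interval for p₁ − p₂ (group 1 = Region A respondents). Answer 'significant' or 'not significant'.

First, p̂₁ = 102/273 = 0.3736; p̂₂ = 483/1148 = 0.4207.
The two standard errors are √(0.3736×0.6264/273) = 0.02928 and √(0.4207×0.5793/1148) = 0.01457.
Because the samples are independent, SE_diff = √(0.02928² + 0.01457²) = 0.03270.
Using z* = 1.645 for 90%, ME = 1.645 × 0.03270 = 0.05379.
p̂₁ − p̂₂ = -0.0471; interval -0.0471 ± 0.05379 gives (-0.10089, 0.00669).
The interval (-0.10089, 0.00669) contains 0, so the difference is not significant.

not significant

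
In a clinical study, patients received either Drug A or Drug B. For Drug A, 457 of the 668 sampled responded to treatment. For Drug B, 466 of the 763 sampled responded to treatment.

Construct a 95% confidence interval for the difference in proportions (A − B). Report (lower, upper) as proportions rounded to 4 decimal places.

(0.0240, 0.1228)

First, p̂₁ = 457/668 = 0.6841; p̂₂ = 466/763 = 0.6107.
The two standard errors are √(0.6841×0.3159/668) = 0.01799 and √(0.6107×0.3893/763) = 0.01765.
Because the samples are independent, SE_diff = √(0.01799² + 0.01765²) = 0.02520.
Using z* = 1.960 for 95%, ME = 1.960 × 0.02520 = 0.04939.
p̂₁ − p̂₂ = 0.0734; interval 0.0734 ± 0.04939 gives (0.0240, 0.1228).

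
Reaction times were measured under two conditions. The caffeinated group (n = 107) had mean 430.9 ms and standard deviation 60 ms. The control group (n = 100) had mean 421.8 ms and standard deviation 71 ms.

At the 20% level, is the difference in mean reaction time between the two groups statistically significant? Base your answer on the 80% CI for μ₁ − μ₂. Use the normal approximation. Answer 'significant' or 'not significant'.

not significant

Per-group SEs: s₁/√n₁ = 60/√107 = 5.8004, s₂/√n₂ = 71/√100 = 7.1000.
Unpooled SE of the difference: √(33.64464016 + 50.41) = 9.1681.
Margin of error = z* · SE = 1.282 × 9.1681 = 11.7535.
x̄₁ − x̄₂ = 430.9 − 421.8 = 9.1000.
CI: 9.1000 ± 11.7535 = (-2.6535, 20.8535).
The interval (-2.6535, 20.8535) contains 0, so the difference is not significant.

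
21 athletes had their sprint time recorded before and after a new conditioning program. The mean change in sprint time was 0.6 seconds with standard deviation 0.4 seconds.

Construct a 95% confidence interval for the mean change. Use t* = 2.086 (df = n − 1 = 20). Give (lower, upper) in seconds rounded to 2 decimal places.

This is a matched-pairs design, so SE = s_d/√n = 0.4/√21 = 0.0873.
Margin = 2.086 × 0.0873 = 0.1821; the interval is 0.6 ± 0.1821 = (0.42, 0.78).

(0.42, 0.78)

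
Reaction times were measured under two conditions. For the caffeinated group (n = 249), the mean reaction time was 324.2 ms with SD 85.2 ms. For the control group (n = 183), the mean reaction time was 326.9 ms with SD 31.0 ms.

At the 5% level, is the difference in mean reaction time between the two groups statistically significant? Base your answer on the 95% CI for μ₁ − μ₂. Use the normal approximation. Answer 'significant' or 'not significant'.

Per-group SEs: s₁/√n₁ = 85.2/√249 = 5.3993, s₂/√n₂ = 31.0/√183 = 2.2916.
Unpooled SE of the difference: √(29.15244049 + 5.25143056) = 5.8655.
Margin of error = z* · SE = 1.960 × 5.8655 = 11.4964.
x̄₁ − x̄₂ = 324.2 − 326.9 = -2.7000.
CI: -2.7000 ± 11.4964 = (-14.1964, 8.7964).
The interval (-14.1964, 8.7964) contains 0, so the difference is not significant.

not significant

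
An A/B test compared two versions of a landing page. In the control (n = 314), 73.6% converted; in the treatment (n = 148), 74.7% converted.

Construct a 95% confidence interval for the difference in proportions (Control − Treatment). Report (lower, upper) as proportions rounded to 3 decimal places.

(-0.096, 0.074)

Each SE is √(p̂(1−p̂)/n): √(0.7360·0.2640/314) = 0.02488 and √(0.7470·0.2530/148) = 0.03573.
SE(p̂₁ − p̂₂) = √(SE₁² + SE₂²) = √(0.0006190144 + 0.0012766329) = 0.04354, since the two samples are independent.
At 95% confidence z* = 1.960; margin = 1.960 × 0.04354 = 0.08534.
The difference is 0.7360 − 0.7470 = -0.0110, so the interval is -0.0110 ± 0.08534 = (-0.096, 0.074).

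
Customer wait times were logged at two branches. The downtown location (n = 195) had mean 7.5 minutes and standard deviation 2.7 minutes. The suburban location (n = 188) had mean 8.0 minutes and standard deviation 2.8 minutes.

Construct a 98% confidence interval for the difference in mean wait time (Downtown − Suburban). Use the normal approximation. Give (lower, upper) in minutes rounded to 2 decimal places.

(-1.15, 0.15)

SE₁ = s₁/√n₁ = 2.7/√195 = 0.1934; SE₂ = 2.8/√188 = 0.2042.
Independent samples, unequal variances: SE_diff = √(SE₁² + SE₂²) = √(0.03740356 + 0.04169764) = 0.2812.
z* = 2.326, so margin of error = 2.326 × 0.2812 = 0.6541.
Difference in means = 7.5 − 8.0 = -0.5000.
-0.5000 ± 0.6541 → (-1.15, 0.15).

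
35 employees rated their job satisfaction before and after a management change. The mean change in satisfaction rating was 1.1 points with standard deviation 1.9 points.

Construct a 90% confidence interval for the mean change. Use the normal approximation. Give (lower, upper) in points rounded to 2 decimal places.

Paired design: SE = s_d/√n = 1.9/√35 = 0.3212.
z* = 1.645; margin of error = 1.645 × 0.3212 = 0.5284.
1.1 ± 0.5284 → (0.57, 1.63).

(0.57, 1.63)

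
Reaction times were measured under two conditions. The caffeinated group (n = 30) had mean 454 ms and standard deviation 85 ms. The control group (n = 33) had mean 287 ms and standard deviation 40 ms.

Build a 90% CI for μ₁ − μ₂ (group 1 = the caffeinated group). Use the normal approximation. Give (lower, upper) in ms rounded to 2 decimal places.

Standard errors of each mean: 85/√30 = 15.5188 and 40/√33 = 6.9631.
SE(x̄₁ − x̄₂) = √(15.5188² + 6.9631²) = 17.0093 for independent samples with unequal variances.
With z* = 1.645, the margin is 1.645 × 17.0093 = 27.9803.
x̄₁ − x̄₂ = 454 − 287 = 167.0000; the interval is 167.0000 ± 27.9803 = (139.02, 194.98).

(139.02, 194.98)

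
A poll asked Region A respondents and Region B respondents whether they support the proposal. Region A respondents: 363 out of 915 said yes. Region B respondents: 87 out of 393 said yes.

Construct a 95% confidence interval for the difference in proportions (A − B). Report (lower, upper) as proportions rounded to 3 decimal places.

Sample proportions: 363/915 = 0.3967, 87/393 = 0.2214.
Each SE is √(p̂(1−p̂)/n): √(0.3967·0.6033/915) = 0.01617 and √(0.2214·0.7786/393) = 0.02094.
SE(p̂₁ − p̂₂) = √(SE₁² + SE₂²) = √(0.0002614689 + 0.0004384836) = 0.02646, since the two samples are independent.
At 95% confidence z* = 1.960; margin = 1.960 × 0.02646 = 0.05186.
The difference is 0.3967 − 0.2214 = 0.1753, so the interval is 0.1753 ± 0.05186 = (0.123, 0.227).

(0.123, 0.227)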